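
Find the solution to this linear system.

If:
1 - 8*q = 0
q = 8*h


Then:
h = 1/64
q = 1/8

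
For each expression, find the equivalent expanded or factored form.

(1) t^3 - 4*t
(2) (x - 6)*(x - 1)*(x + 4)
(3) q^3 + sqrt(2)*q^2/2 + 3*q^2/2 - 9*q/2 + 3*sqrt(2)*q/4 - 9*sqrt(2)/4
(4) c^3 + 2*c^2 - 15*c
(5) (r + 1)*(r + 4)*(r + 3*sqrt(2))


(1) = t*(t - 2)*(t + 2)
(2) = x^3 - 3*x^2 - 22*x + 24
(3) = (q - 3/2)*(q + 3)*(q + sqrt(2)/2)
(4) = c*(c - 3)*(c + 5)
(5) = r^3 + 3*sqrt(2)*r^2 + 5*r^2 + 4*r + 15*sqrt(2)*r + 12*sqrt(2)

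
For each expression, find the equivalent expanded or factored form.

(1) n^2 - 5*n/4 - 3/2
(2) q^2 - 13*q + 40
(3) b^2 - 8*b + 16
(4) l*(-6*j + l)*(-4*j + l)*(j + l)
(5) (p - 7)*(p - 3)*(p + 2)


(1) = (n - 2)*(n + 3/4)
(2) = (q - 8)*(q - 5)
(3) = (b - 4)^2
(4) = 24*j^3*l + 14*j^2*l^2 - 9*j*l^3 + l^4
(5) = p^3 - 8*p^2 + p + 42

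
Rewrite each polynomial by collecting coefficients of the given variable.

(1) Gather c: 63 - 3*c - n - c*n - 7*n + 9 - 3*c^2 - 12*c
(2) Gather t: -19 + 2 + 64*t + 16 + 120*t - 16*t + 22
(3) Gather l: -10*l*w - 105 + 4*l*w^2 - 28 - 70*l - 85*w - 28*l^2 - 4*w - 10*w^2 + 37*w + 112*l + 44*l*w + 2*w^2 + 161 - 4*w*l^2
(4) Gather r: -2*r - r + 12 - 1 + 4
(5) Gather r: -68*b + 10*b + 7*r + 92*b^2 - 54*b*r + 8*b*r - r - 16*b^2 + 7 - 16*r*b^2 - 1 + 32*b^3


(1) = -3*c^2 + c*(-n - 15) - 8*n + 72
(2) = 168*t + 21
(3) = l^2*(-4*w - 28) + l*(4*w^2 + 34*w + 42) - 8*w^2 - 52*w + 28
(4) = 15 - 3*r
(5) = 32*b^3 + 76*b^2 - 58*b + r*(-16*b^2 - 46*b + 6) + 6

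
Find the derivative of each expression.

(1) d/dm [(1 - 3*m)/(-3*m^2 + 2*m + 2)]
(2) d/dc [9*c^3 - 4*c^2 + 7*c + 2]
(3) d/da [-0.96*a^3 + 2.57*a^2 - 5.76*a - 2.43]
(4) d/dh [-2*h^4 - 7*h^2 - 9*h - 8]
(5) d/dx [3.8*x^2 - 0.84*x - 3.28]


(1) = (9*m^2 - 6*m - 2*(3*m - 1)^2 - 6)/(-3*m^2 + 2*m + 2)^2
(2) = 27*c^2 - 8*c + 7
(3) = -2.88*a^2 + 5.14*a - 5.76
(4) = -8*h^3 - 14*h - 9
(5) = 7.6*x - 0.84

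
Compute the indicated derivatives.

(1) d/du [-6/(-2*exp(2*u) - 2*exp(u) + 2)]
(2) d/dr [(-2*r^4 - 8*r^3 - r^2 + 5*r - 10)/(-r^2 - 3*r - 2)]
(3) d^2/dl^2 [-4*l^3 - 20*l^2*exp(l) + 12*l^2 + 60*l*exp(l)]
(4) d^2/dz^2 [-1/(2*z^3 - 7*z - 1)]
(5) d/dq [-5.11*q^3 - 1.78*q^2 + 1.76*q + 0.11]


(1) = (-6*exp(u) - 3)*exp(u)/(exp(2*u) + exp(u) - 1)^2
(2) = 2*(2*r^5 + 13*r^4 + 32*r^3 + 28*r^2 - 8*r - 20)/(r^4 + 6*r^3 + 13*r^2 + 12*r + 4)
(3) = -20*l^2*exp(l) - 20*l*exp(l) - 24*l + 80*exp(l) + 24
(4) = 2*(6*z*(-2*z^3 + 7*z + 1) + (6*z^2 - 7)^2)/(-2*z^3 + 7*z + 1)^3
(5) = -15.33*q^2 - 3.56*q + 1.76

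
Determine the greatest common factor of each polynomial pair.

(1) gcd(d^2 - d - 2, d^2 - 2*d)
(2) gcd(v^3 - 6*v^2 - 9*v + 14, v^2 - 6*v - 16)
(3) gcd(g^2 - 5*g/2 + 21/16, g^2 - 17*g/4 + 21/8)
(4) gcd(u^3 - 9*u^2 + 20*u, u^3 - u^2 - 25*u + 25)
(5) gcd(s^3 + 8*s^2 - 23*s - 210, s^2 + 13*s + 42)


(1) = gcd((d - 2)*(d + 1), d*(d - 2)) = d - 2
(2) = gcd((v - 7)*(v - 1)*(v + 2), (v - 8)*(v + 2)) = v + 2
(3) = g - 3/4
(4) = gcd(u*(u - 5)*(u - 4), (u - 5)*(u - 1)*(u + 5)) = u - 5
(5) = gcd((s - 5)*(s + 6)*(s + 7), (s + 6)*(s + 7)) = s^2 + 13*s + 42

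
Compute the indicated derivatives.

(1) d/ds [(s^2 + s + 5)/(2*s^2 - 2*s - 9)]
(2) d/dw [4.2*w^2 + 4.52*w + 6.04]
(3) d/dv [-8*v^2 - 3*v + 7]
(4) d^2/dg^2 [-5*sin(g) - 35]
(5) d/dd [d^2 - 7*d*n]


(1) = (-4*s^2 - 38*s + 1)/(4*s^4 - 8*s^3 - 32*s^2 + 36*s + 81)
(2) = 8.4*w + 4.52
(3) = -16*v - 3
(4) = 5*sin(g)
(5) = 2*d - 7*n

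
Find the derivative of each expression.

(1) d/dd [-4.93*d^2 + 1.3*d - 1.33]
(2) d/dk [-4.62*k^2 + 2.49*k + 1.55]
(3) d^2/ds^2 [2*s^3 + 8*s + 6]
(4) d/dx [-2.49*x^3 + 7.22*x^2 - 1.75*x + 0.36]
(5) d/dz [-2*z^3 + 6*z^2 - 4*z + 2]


(1) = 1.3 - 9.86*d
(2) = 2.49 - 9.24*k
(3) = 12*s
(4) = -7.47*x^2 + 14.44*x - 1.75
(5) = -6*z^2 + 12*z - 4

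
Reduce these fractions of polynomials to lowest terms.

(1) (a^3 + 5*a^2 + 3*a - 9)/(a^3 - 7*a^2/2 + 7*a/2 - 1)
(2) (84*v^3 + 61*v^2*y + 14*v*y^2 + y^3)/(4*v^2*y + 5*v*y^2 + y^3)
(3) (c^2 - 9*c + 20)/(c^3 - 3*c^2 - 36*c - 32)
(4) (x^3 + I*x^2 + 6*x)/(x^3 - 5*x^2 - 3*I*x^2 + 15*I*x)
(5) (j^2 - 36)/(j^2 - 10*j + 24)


(1) = (2*a^2 + 12*a + 18)/(2*a^2 - 5*a + 2)
(2) = (21*v^2 + 10*v*y + y^2)/(v*y + y^2)
(3) = (c^2 - 9*c + 20)/(c^3 - 3*c^2 - 36*c - 32)
(4) = (x^2 + I*x + 6)/(x^2 + x*(-5 - 3*I) + 15*I)
(5) = (j + 6)/(j - 4)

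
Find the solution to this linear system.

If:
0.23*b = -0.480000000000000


Then:
b = -2.09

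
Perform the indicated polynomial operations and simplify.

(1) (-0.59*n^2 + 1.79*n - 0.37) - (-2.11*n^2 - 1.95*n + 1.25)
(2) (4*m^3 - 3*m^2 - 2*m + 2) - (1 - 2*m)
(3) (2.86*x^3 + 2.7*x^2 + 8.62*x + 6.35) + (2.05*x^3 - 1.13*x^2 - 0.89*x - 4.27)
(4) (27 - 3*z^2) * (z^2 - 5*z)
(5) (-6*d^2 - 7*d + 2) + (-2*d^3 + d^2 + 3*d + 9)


(1) = 1.52*n^2 + 3.74*n - 1.62
(2) = 4*m^3 - 3*m^2 + 1
(3) = 4.91*x^3 + 1.57*x^2 + 7.73*x + 2.08
(4) = -3*z^4 + 15*z^3 + 27*z^2 - 135*z
(5) = -2*d^3 - 5*d^2 - 4*d + 11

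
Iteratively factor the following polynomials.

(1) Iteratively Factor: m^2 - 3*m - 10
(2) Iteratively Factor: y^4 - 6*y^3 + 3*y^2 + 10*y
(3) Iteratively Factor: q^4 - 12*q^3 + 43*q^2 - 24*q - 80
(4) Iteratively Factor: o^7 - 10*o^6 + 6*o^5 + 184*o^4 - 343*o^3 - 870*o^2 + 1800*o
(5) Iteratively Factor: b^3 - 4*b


(1) = (m - 5)*(m + 2)
(2) = (y - 5)*(y^3 - y^2 - 2*y) = (y - 5)*(y + 1)*(y^2 - 2*y) = (y - 5)*(y - 2)*(y + 1)*(y)
(3) = (q - 4)*(q^3 - 8*q^2 + 11*q + 20) = (q - 4)*(q + 1)*(q^2 - 9*q + 20) = (q - 5)*(q - 4)*(q + 1)*(q - 4)
(4) = (o - 2)*(o^6 - 8*o^5 - 10*o^4 + 164*o^3 - 15*o^2 - 900*o) = (o - 2)*(o + 3)*(o^5 - 11*o^4 + 23*o^3 + 95*o^2 - 300*o) = (o - 5)*(o - 2)*(o + 3)*(o^4 - 6*o^3 - 7*o^2 + 60*o) = (o - 5)*(o - 4)*(o - 2)*(o + 3)*(o^3 - 2*o^2 - 15*o) = (o - 5)^2*(o - 4)*(o - 2)*(o + 3)*(o^2 + 3*o) = (o - 5)^2*(o - 4)*(o - 2)*(o + 3)^2*(o)
(5) = (b)*(b^2 - 4) = b*(b + 2)*(b - 2)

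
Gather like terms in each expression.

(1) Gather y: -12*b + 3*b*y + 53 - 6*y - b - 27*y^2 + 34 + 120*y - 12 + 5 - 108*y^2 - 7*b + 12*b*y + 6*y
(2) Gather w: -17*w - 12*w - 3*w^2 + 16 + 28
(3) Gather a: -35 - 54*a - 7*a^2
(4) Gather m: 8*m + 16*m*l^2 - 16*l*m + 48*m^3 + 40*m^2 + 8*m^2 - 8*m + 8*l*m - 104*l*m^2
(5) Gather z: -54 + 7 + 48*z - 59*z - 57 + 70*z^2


(1) = -20*b - 135*y^2 + y*(15*b + 120) + 80
(2) = -3*w^2 - 29*w + 44
(3) = -7*a^2 - 54*a - 35
(4) = 48*m^3 + m^2*(48 - 104*l) + m*(16*l^2 - 8*l)
(5) = 70*z^2 - 11*z - 104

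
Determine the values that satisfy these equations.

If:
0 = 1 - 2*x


Then:
x = 1/2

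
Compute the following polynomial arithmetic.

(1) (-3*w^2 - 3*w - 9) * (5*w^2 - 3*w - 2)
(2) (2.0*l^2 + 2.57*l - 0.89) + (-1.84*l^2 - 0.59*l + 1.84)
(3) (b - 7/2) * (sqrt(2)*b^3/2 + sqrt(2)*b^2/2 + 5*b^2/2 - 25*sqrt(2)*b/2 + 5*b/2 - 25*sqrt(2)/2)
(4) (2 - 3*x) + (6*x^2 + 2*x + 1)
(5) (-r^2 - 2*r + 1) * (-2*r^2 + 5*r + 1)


(1) = -15*w^4 - 6*w^3 - 30*w^2 + 33*w + 18
(2) = 0.16*l^2 + 1.98*l + 0.95
(3) = sqrt(2)*b^4/2 - 5*sqrt(2)*b^3/4 + 5*b^3/2 - 57*sqrt(2)*b^2/4 - 25*b^2/4 - 35*b/4 + 125*sqrt(2)*b/4 + 175*sqrt(2)/4
(4) = 6*x^2 - x + 3
(5) = 2*r^4 - r^3 - 13*r^2 + 3*r + 1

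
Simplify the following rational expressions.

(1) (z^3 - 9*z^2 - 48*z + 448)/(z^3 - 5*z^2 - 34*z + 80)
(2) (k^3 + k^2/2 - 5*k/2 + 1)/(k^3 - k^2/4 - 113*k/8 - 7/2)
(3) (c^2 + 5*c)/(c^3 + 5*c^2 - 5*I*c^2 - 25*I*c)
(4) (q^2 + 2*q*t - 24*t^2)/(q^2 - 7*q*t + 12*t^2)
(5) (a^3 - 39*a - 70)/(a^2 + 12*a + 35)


(1) = (z^2 - z - 56)/(z^2 + 3*z - 10)
(2) = (8*k^3 + 4*k^2 - 20*k + 8)/(8*k^3 - 2*k^2 - 113*k - 28)
(3) = 1/(c - 5*I)
(4) = (q + 6*t)/(q - 3*t)
(5) = (a^2 - 5*a - 14)/(a + 7)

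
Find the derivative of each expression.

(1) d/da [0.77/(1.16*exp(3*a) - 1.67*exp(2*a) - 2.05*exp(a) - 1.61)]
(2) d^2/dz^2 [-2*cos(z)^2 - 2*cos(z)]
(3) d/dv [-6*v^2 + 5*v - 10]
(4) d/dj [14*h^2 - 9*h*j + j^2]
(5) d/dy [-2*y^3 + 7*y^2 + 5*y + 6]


(1) = (-2.6796*exp(2*a) + 2.5718*exp(a) + 1.5785)*exp(a)/(-1.16*exp(3*a) + 1.67*exp(2*a) + 2.05*exp(a) + 1.61)^2
(2) = 2*cos(z) + 4*cos(2*z)
(3) = 5 - 12*v
(4) = -9*h + 2*j
(5) = -6*y^2 + 14*y + 5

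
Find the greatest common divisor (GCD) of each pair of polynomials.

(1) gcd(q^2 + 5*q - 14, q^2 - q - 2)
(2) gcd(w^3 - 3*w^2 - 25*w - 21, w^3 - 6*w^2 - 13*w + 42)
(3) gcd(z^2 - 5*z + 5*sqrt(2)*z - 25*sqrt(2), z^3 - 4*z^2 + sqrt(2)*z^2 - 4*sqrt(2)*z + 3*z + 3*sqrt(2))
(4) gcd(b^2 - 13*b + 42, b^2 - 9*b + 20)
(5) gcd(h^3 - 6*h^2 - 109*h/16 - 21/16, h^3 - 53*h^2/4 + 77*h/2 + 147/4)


(1) = gcd((q - 2)*(q + 7), (q - 2)*(q + 1)) = q - 2
(2) = w^2 - 4*w - 21
(3) = gcd((z - 5)*(z + 5*sqrt(2)), (z - 3)*(z - 1)*(z + sqrt(2))) = 1
(4) = gcd((b - 7)*(b - 6), (b - 5)*(b - 4)) = 1
(5) = gcd((h - 7)*(h + 1/4)*(h + 3/4), (h - 7)^2*(h + 3/4)) = h^2 - 25*h/4 - 21/4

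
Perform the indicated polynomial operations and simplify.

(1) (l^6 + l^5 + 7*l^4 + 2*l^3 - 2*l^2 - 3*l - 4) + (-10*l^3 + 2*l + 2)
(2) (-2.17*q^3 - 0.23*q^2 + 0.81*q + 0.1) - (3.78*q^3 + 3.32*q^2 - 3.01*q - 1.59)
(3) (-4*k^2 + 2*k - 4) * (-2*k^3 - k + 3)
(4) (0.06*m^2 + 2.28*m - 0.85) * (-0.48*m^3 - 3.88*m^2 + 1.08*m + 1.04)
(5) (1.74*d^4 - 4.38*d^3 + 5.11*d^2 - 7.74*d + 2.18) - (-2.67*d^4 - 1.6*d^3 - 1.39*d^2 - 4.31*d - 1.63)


(1) = l^6 + l^5 + 7*l^4 - 8*l^3 - 2*l^2 - l - 2
(2) = -5.95*q^3 - 3.55*q^2 + 3.82*q + 1.69
(3) = 8*k^5 - 4*k^4 + 12*k^3 - 14*k^2 + 10*k - 12
(4) = -0.0288*m^5 - 1.3272*m^4 - 8.3736*m^3 + 5.8228*m^2 + 1.4532*m - 0.884
(5) = 4.41*d^4 - 2.78*d^3 + 6.5*d^2 - 3.43*d + 3.81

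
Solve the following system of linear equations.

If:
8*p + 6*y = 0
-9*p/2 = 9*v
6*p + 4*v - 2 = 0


Then:
p = 1/2
v = -1/4
y = -2/3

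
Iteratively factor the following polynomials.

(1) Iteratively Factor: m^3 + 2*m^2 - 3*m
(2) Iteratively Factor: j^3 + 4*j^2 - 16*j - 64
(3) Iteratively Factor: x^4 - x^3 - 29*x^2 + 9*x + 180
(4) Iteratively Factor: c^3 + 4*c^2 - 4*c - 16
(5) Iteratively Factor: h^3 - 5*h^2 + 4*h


(1) = (m)*(m^2 + 2*m - 3) = m*(m + 3)*(m - 1)
(2) = (j + 4)*(j^2 - 16) = (j - 4)*(j + 4)*(j + 4)
(3) = (x - 3)*(x^3 + 2*x^2 - 23*x - 60) = (x - 5)*(x - 3)*(x^2 + 7*x + 12) = (x - 5)*(x - 3)*(x + 3)*(x + 4)
(4) = (c - 2)*(c^2 + 6*c + 8) = (c - 2)*(c + 2)*(c + 4)
(5) = (h - 1)*(h^2 - 4*h) = h*(h - 1)*(h - 4)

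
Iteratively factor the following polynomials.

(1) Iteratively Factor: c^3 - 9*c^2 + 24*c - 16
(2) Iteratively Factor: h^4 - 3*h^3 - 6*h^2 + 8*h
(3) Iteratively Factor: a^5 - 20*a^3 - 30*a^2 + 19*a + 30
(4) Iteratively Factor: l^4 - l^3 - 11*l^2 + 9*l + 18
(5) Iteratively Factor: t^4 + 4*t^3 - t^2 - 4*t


(1) = (c - 4)*(c^2 - 5*c + 4) = (c - 4)^2*(c - 1)
(2) = (h)*(h^3 - 3*h^2 - 6*h + 8) = h*(h - 1)*(h^2 - 2*h - 8) = h*(h - 4)*(h - 1)*(h + 2)
(3) = (a - 5)*(a^4 + 5*a^3 + 5*a^2 - 5*a - 6) = (a - 5)*(a + 2)*(a^3 + 3*a^2 - a - 3) = (a - 5)*(a - 1)*(a + 2)*(a^2 + 4*a + 3) = (a - 5)*(a - 1)*(a + 1)*(a + 2)*(a + 3)
(4) = (l - 3)*(l^3 + 2*l^2 - 5*l - 6) = (l - 3)*(l + 3)*(l^2 - l - 2) = (l - 3)*(l + 1)*(l + 3)*(l - 2)
(5) = (t + 4)*(t^3 - t) = t*(t + 4)*(t^2 - 1) = t*(t - 1)*(t + 4)*(t + 1)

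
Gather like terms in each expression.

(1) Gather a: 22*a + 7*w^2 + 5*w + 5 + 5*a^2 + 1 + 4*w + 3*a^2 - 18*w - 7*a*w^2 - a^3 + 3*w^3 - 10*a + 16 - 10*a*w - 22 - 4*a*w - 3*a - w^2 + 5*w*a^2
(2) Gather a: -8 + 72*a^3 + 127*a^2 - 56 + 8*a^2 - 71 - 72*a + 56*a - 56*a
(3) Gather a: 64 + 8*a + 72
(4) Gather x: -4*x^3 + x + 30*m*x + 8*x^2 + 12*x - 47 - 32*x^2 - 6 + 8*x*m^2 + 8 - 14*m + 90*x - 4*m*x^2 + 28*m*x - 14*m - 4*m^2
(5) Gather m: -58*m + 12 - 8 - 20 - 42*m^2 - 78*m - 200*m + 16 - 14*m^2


(1) = -a^3 + a^2*(5*w + 8) + a*(-7*w^2 - 14*w + 9) + 3*w^3 + 6*w^2 - 9*w
(2) = 72*a^3 + 135*a^2 - 72*a - 135
(3) = 8*a + 136
(4) = -4*m^2 - 28*m - 4*x^3 + x^2*(-4*m - 24) + x*(8*m^2 + 58*m + 103) - 45
(5) = -56*m^2 - 336*m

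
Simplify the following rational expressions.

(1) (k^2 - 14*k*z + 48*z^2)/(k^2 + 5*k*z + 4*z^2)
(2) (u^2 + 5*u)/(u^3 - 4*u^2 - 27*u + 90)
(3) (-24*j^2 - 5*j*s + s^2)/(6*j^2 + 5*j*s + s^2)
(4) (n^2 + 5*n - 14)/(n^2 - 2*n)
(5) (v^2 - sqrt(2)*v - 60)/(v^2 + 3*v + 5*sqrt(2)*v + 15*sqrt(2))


(1) = (k^2 - 14*k*z + 48*z^2)/(k^2 + 5*k*z + 4*z^2)
(2) = u/(u^2 - 9*u + 18)
(3) = (-8*j + s)/(2*j + s)
(4) = (n + 7)/n
(5) = (v - 6*sqrt(2))/(v + 3)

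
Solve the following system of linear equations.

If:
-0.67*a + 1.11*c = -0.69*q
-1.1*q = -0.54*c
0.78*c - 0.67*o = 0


Then:
a = 4.40464344941957*q
c = 2.03703703703704*q
o = 2.37147595356551*q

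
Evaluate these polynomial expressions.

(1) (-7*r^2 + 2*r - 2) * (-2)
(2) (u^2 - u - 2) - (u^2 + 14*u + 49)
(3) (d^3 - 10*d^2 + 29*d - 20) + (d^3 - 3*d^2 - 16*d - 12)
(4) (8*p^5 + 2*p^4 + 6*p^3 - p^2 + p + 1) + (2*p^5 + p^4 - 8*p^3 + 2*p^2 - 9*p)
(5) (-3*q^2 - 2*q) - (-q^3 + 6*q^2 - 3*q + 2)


(1) = 14*r^2 - 4*r + 4
(2) = -15*u - 51
(3) = 2*d^3 - 13*d^2 + 13*d - 32
(4) = 10*p^5 + 3*p^4 - 2*p^3 + p^2 - 8*p + 1
(5) = q^3 - 9*q^2 + q - 2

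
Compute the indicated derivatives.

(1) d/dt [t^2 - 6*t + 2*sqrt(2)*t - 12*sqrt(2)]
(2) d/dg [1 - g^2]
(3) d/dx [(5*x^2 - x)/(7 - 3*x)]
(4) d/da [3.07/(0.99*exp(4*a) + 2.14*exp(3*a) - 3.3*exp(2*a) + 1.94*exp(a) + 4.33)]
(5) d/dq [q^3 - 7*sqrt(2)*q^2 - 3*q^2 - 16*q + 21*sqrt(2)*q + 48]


(1) = 2*t - 6 + 2*sqrt(2)
(2) = -2*g
(3) = (-15*x^2 + 70*x - 7)/(9*x^2 - 42*x + 49)
(4) = (-12.1572*exp(3*a) - 19.7094*exp(2*a) + 20.262*exp(a) - 5.9558)*exp(a)/(0.99*exp(4*a) + 2.14*exp(3*a) - 3.3*exp(2*a) + 1.94*exp(a) + 4.33)^2
(5) = 3*q^2 - 14*sqrt(2)*q - 6*q - 16 + 21*sqrt(2)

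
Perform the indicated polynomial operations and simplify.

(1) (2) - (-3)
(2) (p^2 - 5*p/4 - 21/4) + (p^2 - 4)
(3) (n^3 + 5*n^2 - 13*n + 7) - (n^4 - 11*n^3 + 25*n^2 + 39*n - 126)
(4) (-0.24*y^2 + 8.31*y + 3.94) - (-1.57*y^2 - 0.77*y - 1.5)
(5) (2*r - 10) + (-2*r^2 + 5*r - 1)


(1) = 5
(2) = 2*p^2 - 5*p/4 - 37/4
(3) = -n^4 + 12*n^3 - 20*n^2 - 52*n + 133
(4) = 1.33*y^2 + 9.08*y + 5.44
(5) = -2*r^2 + 7*r - 11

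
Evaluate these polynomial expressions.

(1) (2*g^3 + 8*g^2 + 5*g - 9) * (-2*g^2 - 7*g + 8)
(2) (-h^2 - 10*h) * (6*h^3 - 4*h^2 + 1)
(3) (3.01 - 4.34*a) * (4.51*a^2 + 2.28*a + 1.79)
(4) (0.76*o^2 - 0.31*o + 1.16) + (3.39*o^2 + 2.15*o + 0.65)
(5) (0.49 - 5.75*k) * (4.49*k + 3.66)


(1) = -4*g^5 - 30*g^4 - 50*g^3 + 47*g^2 + 103*g - 72
(2) = -6*h^5 - 56*h^4 + 40*h^3 - h^2 - 10*h
(3) = -19.5734*a^3 + 3.6799*a^2 - 0.9058*a + 5.3879
(4) = 4.15*o^2 + 1.84*o + 1.81
(5) = -25.8175*k^2 - 18.8449*k + 1.7934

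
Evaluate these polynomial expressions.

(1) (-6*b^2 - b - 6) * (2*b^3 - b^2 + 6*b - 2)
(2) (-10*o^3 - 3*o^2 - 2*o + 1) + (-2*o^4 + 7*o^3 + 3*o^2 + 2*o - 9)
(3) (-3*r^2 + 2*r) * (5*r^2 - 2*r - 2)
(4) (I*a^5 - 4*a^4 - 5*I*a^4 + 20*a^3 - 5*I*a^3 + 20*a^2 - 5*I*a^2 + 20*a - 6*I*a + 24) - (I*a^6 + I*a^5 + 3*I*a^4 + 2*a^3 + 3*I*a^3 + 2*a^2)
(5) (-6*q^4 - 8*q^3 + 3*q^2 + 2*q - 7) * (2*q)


(1) = -12*b^5 + 4*b^4 - 47*b^3 + 12*b^2 - 34*b + 12
(2) = -2*o^4 - 3*o^3 - 8
(3) = -15*r^4 + 16*r^3 + 2*r^2 - 4*r
(4) = -I*a^6 - 4*a^4 - 8*I*a^4 + 18*a^3 - 8*I*a^3 + 18*a^2 - 5*I*a^2 + 20*a - 6*I*a + 24
(5) = -12*q^5 - 16*q^4 + 6*q^3 + 4*q^2 - 14*q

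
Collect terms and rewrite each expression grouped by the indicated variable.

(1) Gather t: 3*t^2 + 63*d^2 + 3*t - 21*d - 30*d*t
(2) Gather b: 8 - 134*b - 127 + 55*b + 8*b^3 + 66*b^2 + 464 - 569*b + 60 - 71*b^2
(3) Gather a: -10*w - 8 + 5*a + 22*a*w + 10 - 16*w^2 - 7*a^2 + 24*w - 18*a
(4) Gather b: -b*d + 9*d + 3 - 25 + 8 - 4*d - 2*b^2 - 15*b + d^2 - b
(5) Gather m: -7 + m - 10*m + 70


(1) = 63*d^2 - 21*d + 3*t^2 + t*(3 - 30*d)
(2) = 8*b^3 - 5*b^2 - 648*b + 405
(3) = -7*a^2 + a*(22*w - 13) - 16*w^2 + 14*w + 2
(4) = -2*b^2 + b*(-d - 16) + d^2 + 5*d - 14
(5) = 63 - 9*m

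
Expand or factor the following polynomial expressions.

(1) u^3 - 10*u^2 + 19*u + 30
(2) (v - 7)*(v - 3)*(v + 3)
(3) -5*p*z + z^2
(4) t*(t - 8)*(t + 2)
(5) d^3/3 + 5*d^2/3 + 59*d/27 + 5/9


(1) = (u - 6)*(u - 5)*(u + 1)
(2) = v^3 - 7*v^2 - 9*v + 63
(3) = z*(-5*p + z)
(4) = t^3 - 6*t^2 - 16*t
(5) = (d/3 + 1)*(d + 1/3)*(d + 5/3)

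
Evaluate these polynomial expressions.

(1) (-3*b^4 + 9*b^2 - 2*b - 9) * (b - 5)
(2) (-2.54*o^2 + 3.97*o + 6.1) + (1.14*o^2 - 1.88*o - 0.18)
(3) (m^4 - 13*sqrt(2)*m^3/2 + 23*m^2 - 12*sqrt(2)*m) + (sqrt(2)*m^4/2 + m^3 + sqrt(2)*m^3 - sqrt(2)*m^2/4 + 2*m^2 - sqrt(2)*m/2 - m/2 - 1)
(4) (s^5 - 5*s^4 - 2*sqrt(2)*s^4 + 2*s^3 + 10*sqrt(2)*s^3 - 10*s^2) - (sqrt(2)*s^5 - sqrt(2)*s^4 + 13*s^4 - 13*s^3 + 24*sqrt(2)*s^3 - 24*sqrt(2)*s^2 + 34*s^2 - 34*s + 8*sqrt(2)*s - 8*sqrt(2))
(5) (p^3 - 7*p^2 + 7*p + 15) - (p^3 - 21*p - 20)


(1) = -3*b^5 + 15*b^4 + 9*b^3 - 47*b^2 + b + 45
(2) = -1.4*o^2 + 2.09*o + 5.92
(3) = sqrt(2)*m^4/2 + m^4 - 11*sqrt(2)*m^3/2 + m^3 - sqrt(2)*m^2/4 + 25*m^2 - 25*sqrt(2)*m/2 - m/2 - 1
(4) = -sqrt(2)*s^5 + s^5 - 18*s^4 - sqrt(2)*s^4 - 14*sqrt(2)*s^3 + 15*s^3 - 44*s^2 + 24*sqrt(2)*s^2 - 8*sqrt(2)*s + 34*s + 8*sqrt(2)
(5) = -7*p^2 + 28*p + 35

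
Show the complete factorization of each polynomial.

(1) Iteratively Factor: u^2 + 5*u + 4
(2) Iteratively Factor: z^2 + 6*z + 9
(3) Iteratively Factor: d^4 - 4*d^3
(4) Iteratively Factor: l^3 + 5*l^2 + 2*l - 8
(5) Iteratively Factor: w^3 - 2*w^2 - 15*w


(1) = (u + 4)*(u + 1)
(2) = (z + 3)*(z + 3)
(3) = (d)*(d^3 - 4*d^2) = d*(d - 4)*(d^2) = d^2*(d - 4)*(d)
(4) = (l + 2)*(l^2 + 3*l - 4) = (l + 2)*(l + 4)*(l - 1)
(5) = (w - 5)*(w^2 + 3*w) = (w - 5)*(w + 3)*(w)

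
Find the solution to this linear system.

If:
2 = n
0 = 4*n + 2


Then:
No Solution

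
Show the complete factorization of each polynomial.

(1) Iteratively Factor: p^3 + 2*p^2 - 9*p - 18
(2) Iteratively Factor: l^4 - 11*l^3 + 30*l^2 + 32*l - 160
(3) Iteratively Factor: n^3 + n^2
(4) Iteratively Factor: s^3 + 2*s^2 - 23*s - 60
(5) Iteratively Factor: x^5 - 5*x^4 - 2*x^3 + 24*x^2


(1) = (p - 3)*(p^2 + 5*p + 6) = (p - 3)*(p + 2)*(p + 3)
(2) = (l - 4)*(l^3 - 7*l^2 + 2*l + 40) = (l - 4)^2*(l^2 - 3*l - 10) = (l - 4)^2*(l + 2)*(l - 5)
(3) = (n)*(n^2 + n) = n*(n + 1)*(n)
(4) = (s + 4)*(s^2 - 2*s - 15) = (s + 3)*(s + 4)*(s - 5)
(5) = (x - 3)*(x^4 - 2*x^3 - 8*x^2) = x*(x - 3)*(x^3 - 2*x^2 - 8*x) = x*(x - 4)*(x - 3)*(x^2 + 2*x) = x*(x - 4)*(x - 3)*(x + 2)*(x)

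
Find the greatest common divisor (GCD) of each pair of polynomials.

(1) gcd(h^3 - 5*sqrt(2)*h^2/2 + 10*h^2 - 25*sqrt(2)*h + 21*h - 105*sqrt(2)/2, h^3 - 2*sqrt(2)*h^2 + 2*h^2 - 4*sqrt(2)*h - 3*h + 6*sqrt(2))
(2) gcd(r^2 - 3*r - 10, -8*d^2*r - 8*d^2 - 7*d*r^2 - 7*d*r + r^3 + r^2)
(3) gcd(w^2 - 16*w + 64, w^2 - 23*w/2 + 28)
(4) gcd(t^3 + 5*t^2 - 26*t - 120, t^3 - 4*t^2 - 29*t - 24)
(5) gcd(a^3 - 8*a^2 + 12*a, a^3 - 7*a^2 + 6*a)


(1) = h + 3
(2) = gcd((r - 5)*(r + 2), (-8*d + r)*(d + r)*(r + 1)) = 1
(3) = w - 8
(4) = gcd((t - 5)*(t + 4)*(t + 6), (t - 8)*(t + 1)*(t + 3)) = 1
(5) = a^2 - 6*a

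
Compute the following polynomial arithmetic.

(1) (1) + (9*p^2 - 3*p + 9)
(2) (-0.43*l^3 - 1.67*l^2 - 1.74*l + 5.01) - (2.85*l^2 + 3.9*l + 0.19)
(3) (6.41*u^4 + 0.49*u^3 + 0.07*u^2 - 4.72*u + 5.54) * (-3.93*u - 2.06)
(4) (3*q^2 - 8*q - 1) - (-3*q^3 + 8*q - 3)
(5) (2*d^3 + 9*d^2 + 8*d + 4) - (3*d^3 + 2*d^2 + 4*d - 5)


(1) = 9*p^2 - 3*p + 10
(2) = -0.43*l^3 - 4.52*l^2 - 5.64*l + 4.82
(3) = -25.1913*u^5 - 15.1303*u^4 - 1.2845*u^3 + 18.4054*u^2 - 12.049*u - 11.4124
(4) = 3*q^3 + 3*q^2 - 16*q + 2
(5) = -d^3 + 7*d^2 + 4*d + 9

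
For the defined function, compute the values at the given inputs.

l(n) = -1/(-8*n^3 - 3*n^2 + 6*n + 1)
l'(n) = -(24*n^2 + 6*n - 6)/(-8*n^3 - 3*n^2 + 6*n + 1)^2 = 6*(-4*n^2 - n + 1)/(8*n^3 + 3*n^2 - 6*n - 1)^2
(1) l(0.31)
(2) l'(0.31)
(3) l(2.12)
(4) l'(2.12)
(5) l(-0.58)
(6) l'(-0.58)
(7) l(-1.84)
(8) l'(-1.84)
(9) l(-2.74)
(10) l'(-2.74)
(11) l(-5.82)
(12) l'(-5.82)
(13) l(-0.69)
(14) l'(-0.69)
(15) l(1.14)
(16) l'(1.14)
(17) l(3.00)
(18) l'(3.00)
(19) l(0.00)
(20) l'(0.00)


(1) = -0.43
(2) = 0.34
(3) = 0.01
(4) = -0.02
(5) = 0.52
(6) = 0.38
(7) = -0.03
(8) = -0.07
(9) = -0.01
(10) = -0.01
(11) = -0.00
(12) = -0.00
(13) = 0.52
(14) = -0.34
(15) = 0.13
(16) = -0.51
(17) = 0.00
(18) = -0.00
(19) = -1.00
(20) = 6.00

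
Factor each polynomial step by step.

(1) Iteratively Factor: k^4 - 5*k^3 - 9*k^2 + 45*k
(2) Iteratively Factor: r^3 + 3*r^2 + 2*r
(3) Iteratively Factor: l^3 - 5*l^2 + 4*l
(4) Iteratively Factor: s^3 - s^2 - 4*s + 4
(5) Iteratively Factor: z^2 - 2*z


(1) = (k - 5)*(k^3 - 9*k) = (k - 5)*(k - 3)*(k^2 + 3*k) = k*(k - 5)*(k - 3)*(k + 3)
(2) = (r + 1)*(r^2 + 2*r) = (r + 1)*(r + 2)*(r)
(3) = (l)*(l^2 - 5*l + 4) = l*(l - 1)*(l - 4)
(4) = (s - 1)*(s^2 - 4) = (s - 2)*(s - 1)*(s + 2)
(5) = (z)*(z - 2)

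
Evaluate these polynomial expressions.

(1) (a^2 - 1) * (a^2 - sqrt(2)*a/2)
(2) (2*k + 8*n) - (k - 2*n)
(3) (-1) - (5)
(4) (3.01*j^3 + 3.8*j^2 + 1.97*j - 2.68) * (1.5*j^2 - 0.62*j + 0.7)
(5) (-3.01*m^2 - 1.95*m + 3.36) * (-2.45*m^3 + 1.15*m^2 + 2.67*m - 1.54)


(1) = a^4 - sqrt(2)*a^3/2 - a^2 + sqrt(2)*a/2
(2) = k + 10*n
(3) = -6
(4) = 4.515*j^5 + 3.8338*j^4 + 2.706*j^3 - 2.5814*j^2 + 3.0406*j - 1.876
(5) = 7.3745*m^5 + 1.316*m^4 - 18.5112*m^3 + 3.2929*m^2 + 11.9742*m - 5.1744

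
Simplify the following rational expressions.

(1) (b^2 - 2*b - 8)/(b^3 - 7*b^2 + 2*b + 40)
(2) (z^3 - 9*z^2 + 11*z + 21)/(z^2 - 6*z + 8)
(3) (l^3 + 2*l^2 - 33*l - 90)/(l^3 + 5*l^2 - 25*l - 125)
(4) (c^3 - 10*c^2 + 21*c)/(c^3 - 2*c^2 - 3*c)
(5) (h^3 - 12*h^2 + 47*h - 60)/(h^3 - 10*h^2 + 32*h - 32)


(1) = 1/(b - 5)
(2) = (z^3 - 9*z^2 + 11*z + 21)/(z^2 - 6*z + 8)
(3) = (l^2 - 3*l - 18)/(l^2 - 25)
(4) = (c - 7)/(c + 1)
(5) = (h^2 - 8*h + 15)/(h^2 - 6*h + 8)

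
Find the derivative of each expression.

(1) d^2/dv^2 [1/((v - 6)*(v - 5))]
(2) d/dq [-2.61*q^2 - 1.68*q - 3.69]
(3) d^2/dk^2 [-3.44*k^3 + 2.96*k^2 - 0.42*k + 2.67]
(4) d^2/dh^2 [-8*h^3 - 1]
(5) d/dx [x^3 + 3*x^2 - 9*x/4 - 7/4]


(1) = 2*((v - 6)^2 + (v - 6)*(v - 5) + (v - 5)^2)/((v - 6)^3*(v - 5)^3)
(2) = -5.22*q - 1.68
(3) = 5.92 - 20.64*k
(4) = -48*h
(5) = 3*x^2 + 6*x - 9/4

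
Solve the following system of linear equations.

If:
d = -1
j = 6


Then:
d = -1
j = 6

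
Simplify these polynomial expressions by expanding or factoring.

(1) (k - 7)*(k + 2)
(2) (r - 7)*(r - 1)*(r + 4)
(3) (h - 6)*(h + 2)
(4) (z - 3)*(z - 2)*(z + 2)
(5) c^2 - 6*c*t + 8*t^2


(1) = k^2 - 5*k - 14
(2) = r^3 - 4*r^2 - 25*r + 28
(3) = h^2 - 4*h - 12
(4) = z^3 - 3*z^2 - 4*z + 12
(5) = (c - 4*t)*(c - 2*t)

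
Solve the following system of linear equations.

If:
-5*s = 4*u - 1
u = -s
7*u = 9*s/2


Then:
No Solution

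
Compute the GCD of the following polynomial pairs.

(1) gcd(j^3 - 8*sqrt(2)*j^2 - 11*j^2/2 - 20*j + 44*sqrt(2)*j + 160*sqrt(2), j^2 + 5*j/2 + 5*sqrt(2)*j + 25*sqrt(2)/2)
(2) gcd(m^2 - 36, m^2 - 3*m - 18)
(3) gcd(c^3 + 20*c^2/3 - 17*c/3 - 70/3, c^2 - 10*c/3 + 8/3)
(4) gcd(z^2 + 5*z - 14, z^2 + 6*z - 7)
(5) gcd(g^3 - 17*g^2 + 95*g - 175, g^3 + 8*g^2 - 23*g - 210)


(1) = gcd((j - 8)*(j + 5/2)*(j - 8*sqrt(2)), (j + 5/2)*(j + 5*sqrt(2))) = j + 5/2
(2) = gcd((m - 6)*(m + 6), (m - 6)*(m + 3)) = m - 6
(3) = c - 2
(4) = gcd((z - 2)*(z + 7), (z - 1)*(z + 7)) = z + 7
(5) = gcd((g - 7)*(g - 5)^2, (g - 5)*(g + 6)*(g + 7)) = g - 5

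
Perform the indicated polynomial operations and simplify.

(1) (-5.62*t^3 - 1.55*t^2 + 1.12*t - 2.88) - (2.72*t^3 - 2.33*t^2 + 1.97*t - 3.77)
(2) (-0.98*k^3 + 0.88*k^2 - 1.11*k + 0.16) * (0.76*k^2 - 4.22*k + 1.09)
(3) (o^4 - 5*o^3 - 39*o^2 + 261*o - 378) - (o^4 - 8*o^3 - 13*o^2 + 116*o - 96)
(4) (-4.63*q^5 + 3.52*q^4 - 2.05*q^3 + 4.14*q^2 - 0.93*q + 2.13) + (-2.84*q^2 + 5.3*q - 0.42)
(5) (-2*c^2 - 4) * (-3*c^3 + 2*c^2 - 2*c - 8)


(1) = -8.34*t^3 + 0.78*t^2 - 0.85*t + 0.89
(2) = -0.7448*k^5 + 4.8044*k^4 - 5.6254*k^3 + 5.765*k^2 - 1.8851*k + 0.1744
(3) = 3*o^3 - 26*o^2 + 145*o - 282
(4) = -4.63*q^5 + 3.52*q^4 - 2.05*q^3 + 1.3*q^2 + 4.37*q + 1.71
(5) = 6*c^5 - 4*c^4 + 16*c^3 + 8*c^2 + 8*c + 32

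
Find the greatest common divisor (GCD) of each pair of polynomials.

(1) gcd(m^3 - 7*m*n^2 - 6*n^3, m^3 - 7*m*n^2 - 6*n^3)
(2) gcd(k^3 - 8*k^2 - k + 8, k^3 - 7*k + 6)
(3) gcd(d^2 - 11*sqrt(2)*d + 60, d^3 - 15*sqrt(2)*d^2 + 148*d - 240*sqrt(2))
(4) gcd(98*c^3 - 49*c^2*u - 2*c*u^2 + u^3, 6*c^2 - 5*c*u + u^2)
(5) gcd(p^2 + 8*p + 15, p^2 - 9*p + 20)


(1) = gcd((m - 3*n)*(m + n)*(m + 2*n), (m - 3*n)*(m + n)*(m + 2*n)) = m^3 - 7*m*n^2 - 6*n^3
(2) = k - 1
(3) = gcd((d - 6*sqrt(2))*(d - 5*sqrt(2)), (d - 6*sqrt(2))*(d - 5*sqrt(2))*(d - 4*sqrt(2))) = d^2 - 11*sqrt(2)*d + 60
(4) = gcd((-7*c + u)*(-2*c + u)*(7*c + u), (-3*c + u)*(-2*c + u)) = -2*c + u
(5) = gcd((p + 3)*(p + 5), (p - 5)*(p - 4)) = 1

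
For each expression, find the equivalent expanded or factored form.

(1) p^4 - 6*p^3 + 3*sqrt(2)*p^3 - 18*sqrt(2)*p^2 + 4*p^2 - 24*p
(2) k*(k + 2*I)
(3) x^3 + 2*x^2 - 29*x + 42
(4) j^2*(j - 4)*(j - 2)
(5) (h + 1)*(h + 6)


(1) = p*(p - 6)*(p + sqrt(2))*(p + 2*sqrt(2))
(2) = k^2 + 2*I*k
(3) = (x - 3)*(x - 2)*(x + 7)
(4) = j^4 - 6*j^3 + 8*j^2
(5) = h^2 + 7*h + 6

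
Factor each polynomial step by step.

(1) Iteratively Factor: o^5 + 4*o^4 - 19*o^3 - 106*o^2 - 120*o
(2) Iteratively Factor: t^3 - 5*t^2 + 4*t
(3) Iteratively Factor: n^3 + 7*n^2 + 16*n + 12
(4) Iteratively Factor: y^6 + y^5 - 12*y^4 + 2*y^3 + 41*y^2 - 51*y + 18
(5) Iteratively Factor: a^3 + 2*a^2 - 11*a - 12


(1) = (o - 5)*(o^4 + 9*o^3 + 26*o^2 + 24*o) = o*(o - 5)*(o^3 + 9*o^2 + 26*o + 24) = o*(o - 5)*(o + 3)*(o^2 + 6*o + 8) = o*(o - 5)*(o + 2)*(o + 3)*(o + 4)
(2) = (t - 1)*(t^2 - 4*t) = t*(t - 1)*(t - 4)
(3) = (n + 3)*(n^2 + 4*n + 4) = (n + 2)*(n + 3)*(n + 2)
(4) = (y - 1)*(y^5 + 2*y^4 - 10*y^3 - 8*y^2 + 33*y - 18) = (y - 1)*(y + 3)*(y^4 - y^3 - 7*y^2 + 13*y - 6) = (y - 1)^2*(y + 3)*(y^3 - 7*y + 6) = (y - 1)^2*(y + 3)^2*(y^2 - 3*y + 2) = (y - 2)*(y - 1)^2*(y + 3)^2*(y - 1)
(5) = (a + 4)*(a^2 - 2*a - 3) = (a - 3)*(a + 4)*(a + 1)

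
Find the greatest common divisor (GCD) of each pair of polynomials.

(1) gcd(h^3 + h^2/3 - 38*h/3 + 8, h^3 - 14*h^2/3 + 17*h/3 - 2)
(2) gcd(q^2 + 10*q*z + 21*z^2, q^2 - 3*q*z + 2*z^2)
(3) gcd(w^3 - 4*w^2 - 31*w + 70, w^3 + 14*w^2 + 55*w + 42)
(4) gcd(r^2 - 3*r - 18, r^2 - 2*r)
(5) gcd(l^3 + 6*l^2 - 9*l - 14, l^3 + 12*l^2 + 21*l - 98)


(1) = h^2 - 11*h/3 + 2
(2) = 1
(3) = 1
(4) = gcd((r - 6)*(r + 3), r*(r - 2)) = 1
(5) = l^2 + 5*l - 14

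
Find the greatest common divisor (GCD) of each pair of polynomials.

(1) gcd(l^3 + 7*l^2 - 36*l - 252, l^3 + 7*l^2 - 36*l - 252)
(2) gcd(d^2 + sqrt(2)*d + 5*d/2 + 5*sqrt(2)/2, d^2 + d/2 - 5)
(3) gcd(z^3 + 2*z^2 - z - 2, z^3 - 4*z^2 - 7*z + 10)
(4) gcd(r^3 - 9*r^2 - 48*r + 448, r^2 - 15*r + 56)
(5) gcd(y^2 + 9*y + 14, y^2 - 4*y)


(1) = l^3 + 7*l^2 - 36*l - 252
(2) = d + 5/2
(3) = z^2 + z - 2
(4) = r - 8
(5) = 1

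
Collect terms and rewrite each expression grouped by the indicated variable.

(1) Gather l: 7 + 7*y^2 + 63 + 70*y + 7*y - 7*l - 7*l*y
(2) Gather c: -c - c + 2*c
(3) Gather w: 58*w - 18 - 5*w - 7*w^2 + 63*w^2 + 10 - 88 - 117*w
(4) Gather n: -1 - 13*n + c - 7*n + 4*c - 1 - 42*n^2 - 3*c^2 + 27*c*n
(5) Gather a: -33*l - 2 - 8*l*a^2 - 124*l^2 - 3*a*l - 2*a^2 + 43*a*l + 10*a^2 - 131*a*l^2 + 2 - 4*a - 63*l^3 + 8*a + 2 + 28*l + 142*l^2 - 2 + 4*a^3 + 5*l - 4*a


(1) = l*(-7*y - 7) + 7*y^2 + 77*y + 70
(2) = 0
(3) = 56*w^2 - 64*w - 96
(4) = -3*c^2 + 5*c - 42*n^2 + n*(27*c - 20) - 2
(5) = 4*a^3 + a^2*(8 - 8*l) + a*(-131*l^2 + 40*l) - 63*l^3 + 18*l^2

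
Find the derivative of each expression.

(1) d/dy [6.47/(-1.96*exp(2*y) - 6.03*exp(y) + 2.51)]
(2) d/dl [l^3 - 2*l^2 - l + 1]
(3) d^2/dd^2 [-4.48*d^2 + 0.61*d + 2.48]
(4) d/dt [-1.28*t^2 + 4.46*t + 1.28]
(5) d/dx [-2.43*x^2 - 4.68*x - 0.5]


(1) = (25.3624*exp(y) + 39.0141)*exp(y)/(1.96*exp(2*y) + 6.03*exp(y) - 2.51)^2
(2) = 3*l^2 - 4*l - 1
(3) = -8.96000000000000
(4) = 4.46 - 2.56*t
(5) = -4.86*x - 4.68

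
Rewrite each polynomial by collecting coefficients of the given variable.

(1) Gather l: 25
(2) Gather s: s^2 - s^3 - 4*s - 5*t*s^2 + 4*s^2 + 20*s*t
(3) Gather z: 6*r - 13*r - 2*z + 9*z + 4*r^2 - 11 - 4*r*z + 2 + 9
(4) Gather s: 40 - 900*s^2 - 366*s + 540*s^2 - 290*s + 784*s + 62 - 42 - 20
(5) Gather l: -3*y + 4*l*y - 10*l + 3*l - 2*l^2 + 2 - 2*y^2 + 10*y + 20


(1) = 25
(2) = -s^3 + s^2*(5 - 5*t) + s*(20*t - 4)
(3) = 4*r^2 - 7*r + z*(7 - 4*r)
(4) = -360*s^2 + 128*s + 40
(5) = -2*l^2 + l*(4*y - 7) - 2*y^2 + 7*y + 22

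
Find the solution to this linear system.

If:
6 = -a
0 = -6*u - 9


Then:
a = -6
u = -3/2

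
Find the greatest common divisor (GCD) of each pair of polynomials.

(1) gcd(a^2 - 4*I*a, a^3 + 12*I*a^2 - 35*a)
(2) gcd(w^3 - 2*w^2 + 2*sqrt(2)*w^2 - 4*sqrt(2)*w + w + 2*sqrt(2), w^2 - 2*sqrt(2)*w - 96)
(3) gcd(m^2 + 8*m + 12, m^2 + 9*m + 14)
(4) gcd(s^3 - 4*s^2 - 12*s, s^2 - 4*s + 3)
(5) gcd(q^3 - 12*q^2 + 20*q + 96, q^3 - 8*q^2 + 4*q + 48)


(1) = a
(2) = gcd((w - 1)^2*(w + 2*sqrt(2)), (w - 8*sqrt(2))*(w + 6*sqrt(2))) = 1
(3) = m + 2
(4) = gcd(s*(s - 6)*(s + 2), (s - 3)*(s - 1)) = 1
(5) = gcd((q - 8)*(q - 6)*(q + 2), (q - 6)*(q - 4)*(q + 2)) = q^2 - 4*q - 12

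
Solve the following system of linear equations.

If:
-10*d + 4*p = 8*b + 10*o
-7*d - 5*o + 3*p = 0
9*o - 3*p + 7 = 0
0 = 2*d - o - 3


Then:
b = -10/3
d = 5
o = 7
p = 70/3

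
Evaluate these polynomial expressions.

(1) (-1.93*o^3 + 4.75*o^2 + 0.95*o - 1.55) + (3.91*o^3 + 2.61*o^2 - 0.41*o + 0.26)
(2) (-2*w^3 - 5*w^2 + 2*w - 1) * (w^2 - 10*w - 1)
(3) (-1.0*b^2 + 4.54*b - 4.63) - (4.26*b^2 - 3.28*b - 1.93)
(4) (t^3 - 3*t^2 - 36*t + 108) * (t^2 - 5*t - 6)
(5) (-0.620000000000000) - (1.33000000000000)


(1) = 1.98*o^3 + 7.36*o^2 + 0.54*o - 1.29
(2) = -2*w^5 + 15*w^4 + 54*w^3 - 16*w^2 + 8*w + 1
(3) = -5.26*b^2 + 7.82*b - 2.7
(4) = t^5 - 8*t^4 - 27*t^3 + 306*t^2 - 324*t - 648
(5) = -1.95000000000000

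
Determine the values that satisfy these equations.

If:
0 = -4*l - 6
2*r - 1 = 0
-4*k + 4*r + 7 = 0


Then:
k = 9/4
l = -3/2
r = 1/2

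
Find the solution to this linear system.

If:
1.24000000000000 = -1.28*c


Then:
c = -0.97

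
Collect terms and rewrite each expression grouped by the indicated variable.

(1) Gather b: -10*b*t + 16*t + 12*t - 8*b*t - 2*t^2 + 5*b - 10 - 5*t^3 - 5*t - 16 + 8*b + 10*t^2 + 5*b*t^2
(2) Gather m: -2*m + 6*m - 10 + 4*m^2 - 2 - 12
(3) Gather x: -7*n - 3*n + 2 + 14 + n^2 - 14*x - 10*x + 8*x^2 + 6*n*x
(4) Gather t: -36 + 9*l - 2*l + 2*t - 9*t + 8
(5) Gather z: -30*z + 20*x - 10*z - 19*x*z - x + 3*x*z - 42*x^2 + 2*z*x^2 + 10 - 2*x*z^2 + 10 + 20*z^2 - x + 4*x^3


(1) = b*(5*t^2 - 18*t + 13) - 5*t^3 + 8*t^2 + 23*t - 26
(2) = 4*m^2 + 4*m - 24
(3) = n^2 - 10*n + 8*x^2 + x*(6*n - 24) + 16
(4) = 7*l - 7*t - 28
(5) = 4*x^3 - 42*x^2 + 18*x + z^2*(20 - 2*x) + z*(2*x^2 - 16*x - 40) + 20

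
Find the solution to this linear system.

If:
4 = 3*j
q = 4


Then:
j = 4/3
q = 4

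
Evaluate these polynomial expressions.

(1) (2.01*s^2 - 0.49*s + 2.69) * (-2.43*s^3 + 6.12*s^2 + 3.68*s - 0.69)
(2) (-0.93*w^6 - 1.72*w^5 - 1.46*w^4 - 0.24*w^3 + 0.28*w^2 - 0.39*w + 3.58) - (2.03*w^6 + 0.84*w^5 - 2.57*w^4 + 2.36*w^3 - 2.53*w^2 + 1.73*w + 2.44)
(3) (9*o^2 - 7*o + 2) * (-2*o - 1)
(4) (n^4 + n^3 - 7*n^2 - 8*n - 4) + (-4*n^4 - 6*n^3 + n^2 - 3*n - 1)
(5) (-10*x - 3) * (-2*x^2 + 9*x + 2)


(1) = -4.8843*s^5 + 13.4919*s^4 - 2.1387*s^3 + 13.2727*s^2 + 10.2373*s - 1.8561
(2) = -2.96*w^6 - 2.56*w^5 + 1.11*w^4 - 2.6*w^3 + 2.81*w^2 - 2.12*w + 1.14
(3) = -18*o^3 + 5*o^2 + 3*o - 2
(4) = -3*n^4 - 5*n^3 - 6*n^2 - 11*n - 5
(5) = 20*x^3 - 84*x^2 - 47*x - 6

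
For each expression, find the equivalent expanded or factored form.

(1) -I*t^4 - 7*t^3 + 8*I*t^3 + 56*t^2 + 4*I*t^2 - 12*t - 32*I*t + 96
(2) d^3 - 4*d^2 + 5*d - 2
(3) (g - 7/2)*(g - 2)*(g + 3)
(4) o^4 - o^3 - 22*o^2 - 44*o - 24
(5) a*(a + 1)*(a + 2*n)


(1) = (t - 8)*(t - 6*I)*(t - 2*I)*(-I*t + 1)
(2) = (d - 2)*(d - 1)^2
(3) = g^3 - 5*g^2/2 - 19*g/2 + 21
(4) = (o - 6)*(o + 1)*(o + 2)^2
(5) = a^3 + 2*a^2*n + a^2 + 2*a*n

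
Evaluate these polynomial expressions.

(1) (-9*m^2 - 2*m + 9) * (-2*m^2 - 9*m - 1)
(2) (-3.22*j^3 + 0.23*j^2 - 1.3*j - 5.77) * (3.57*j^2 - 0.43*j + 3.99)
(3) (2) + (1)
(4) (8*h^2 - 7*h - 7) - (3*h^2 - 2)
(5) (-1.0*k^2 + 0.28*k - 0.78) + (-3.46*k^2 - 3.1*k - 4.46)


(1) = 18*m^4 + 85*m^3 + 9*m^2 - 79*m - 9
(2) = -11.4954*j^5 + 2.2057*j^4 - 17.5877*j^3 - 19.1222*j^2 - 2.7059*j - 23.0223
(3) = 3
(4) = 5*h^2 - 7*h - 5
(5) = -4.46*k^2 - 2.82*k - 5.24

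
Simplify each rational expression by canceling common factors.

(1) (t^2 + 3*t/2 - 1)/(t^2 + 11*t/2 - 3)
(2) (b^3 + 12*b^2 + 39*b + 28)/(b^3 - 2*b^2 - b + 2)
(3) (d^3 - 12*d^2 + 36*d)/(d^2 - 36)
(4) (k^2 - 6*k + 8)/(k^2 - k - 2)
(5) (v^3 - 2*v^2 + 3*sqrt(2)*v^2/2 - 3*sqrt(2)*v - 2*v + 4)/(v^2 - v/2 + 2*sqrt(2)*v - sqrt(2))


(1) = (t + 2)/(t + 6)
(2) = (b^2 + 11*b + 28)/(b^2 - 3*b + 2)
(3) = (d^2 - 6*d)/(d + 6)
(4) = (k - 4)/(k + 1)
(5) = (4*v^2 + v*(-8 - 2*sqrt(2)) + 4*sqrt(2))/(4*v - 2)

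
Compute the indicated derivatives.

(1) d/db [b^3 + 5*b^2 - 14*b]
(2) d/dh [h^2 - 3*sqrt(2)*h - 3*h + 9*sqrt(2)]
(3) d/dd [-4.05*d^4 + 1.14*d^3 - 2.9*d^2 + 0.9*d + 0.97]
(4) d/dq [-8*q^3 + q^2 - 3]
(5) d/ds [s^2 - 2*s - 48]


(1) = 3*b^2 + 10*b - 14
(2) = 2*h - 3*sqrt(2) - 3
(3) = -16.2*d^3 + 3.42*d^2 - 5.8*d + 0.9
(4) = 2*q*(1 - 12*q)
(5) = 2*s - 2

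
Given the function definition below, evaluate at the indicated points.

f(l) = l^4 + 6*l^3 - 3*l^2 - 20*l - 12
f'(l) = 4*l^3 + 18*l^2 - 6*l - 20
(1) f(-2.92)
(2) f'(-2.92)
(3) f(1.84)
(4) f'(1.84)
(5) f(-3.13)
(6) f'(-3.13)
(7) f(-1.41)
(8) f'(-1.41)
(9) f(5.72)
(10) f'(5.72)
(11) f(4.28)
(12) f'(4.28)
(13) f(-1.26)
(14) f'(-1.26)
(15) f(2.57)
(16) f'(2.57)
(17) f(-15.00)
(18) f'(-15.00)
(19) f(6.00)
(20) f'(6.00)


(1) = -55.86
(2) = 51.41
(3) = -10.12
(4) = 54.82
(5) = -66.80
(6) = 52.47
(7) = -2.63
(8) = 13.03
(9) = 1968.83
(10) = 1283.21
(11) = 653.43
(12) = 597.66
(13) = -1.04
(14) = 8.14
(15) = 62.26
(16) = 151.37
(17) = 29988.00
(18) = -9380.00
(19) = 2352.00
(20) = 1456.00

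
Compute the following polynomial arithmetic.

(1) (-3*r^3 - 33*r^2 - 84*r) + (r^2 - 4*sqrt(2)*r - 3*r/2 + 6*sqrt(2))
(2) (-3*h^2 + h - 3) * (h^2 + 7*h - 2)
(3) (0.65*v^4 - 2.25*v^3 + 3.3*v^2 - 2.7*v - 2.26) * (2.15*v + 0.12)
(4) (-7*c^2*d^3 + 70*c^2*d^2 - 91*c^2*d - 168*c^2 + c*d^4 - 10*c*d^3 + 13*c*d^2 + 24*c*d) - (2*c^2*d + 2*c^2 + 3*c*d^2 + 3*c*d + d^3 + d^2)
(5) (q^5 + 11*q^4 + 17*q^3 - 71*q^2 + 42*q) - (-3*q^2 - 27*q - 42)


(1) = -3*r^3 - 32*r^2 - 171*r/2 - 4*sqrt(2)*r + 6*sqrt(2)
(2) = -3*h^4 - 20*h^3 + 10*h^2 - 23*h + 6
(3) = 1.3975*v^5 - 4.7595*v^4 + 6.825*v^3 - 5.409*v^2 - 5.183*v - 0.2712
(4) = -7*c^2*d^3 + 70*c^2*d^2 - 93*c^2*d - 170*c^2 + c*d^4 - 10*c*d^3 + 10*c*d^2 + 21*c*d - d^3 - d^2
(5) = q^5 + 11*q^4 + 17*q^3 - 68*q^2 + 69*q + 42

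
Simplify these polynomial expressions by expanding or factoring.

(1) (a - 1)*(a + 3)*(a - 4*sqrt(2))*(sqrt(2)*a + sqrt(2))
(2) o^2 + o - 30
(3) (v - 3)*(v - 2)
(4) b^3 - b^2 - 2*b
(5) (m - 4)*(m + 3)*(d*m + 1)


(1) = sqrt(2)*a^4 - 8*a^3 + 3*sqrt(2)*a^3 - 24*a^2 - sqrt(2)*a^2 - 3*sqrt(2)*a + 8*a + 24
(2) = (o - 5)*(o + 6)
(3) = v^2 - 5*v + 6
(4) = b*(b - 2)*(b + 1)
(5) = d*m^3 - d*m^2 - 12*d*m + m^2 - m - 12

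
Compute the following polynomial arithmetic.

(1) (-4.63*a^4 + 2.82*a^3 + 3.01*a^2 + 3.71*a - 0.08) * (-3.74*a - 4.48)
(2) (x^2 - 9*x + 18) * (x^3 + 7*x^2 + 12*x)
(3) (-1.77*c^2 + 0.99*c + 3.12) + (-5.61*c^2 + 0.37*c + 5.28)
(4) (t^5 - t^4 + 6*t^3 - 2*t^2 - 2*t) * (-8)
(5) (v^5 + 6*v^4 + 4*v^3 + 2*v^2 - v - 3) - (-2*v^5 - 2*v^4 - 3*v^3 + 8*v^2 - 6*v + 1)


(1) = 17.3162*a^5 + 10.1956*a^4 - 23.891*a^3 - 27.3602*a^2 - 16.3216*a + 0.3584
(2) = x^5 - 2*x^4 - 33*x^3 + 18*x^2 + 216*x
(3) = -7.38*c^2 + 1.36*c + 8.4
(4) = -8*t^5 + 8*t^4 - 48*t^3 + 16*t^2 + 16*t
(5) = 3*v^5 + 8*v^4 + 7*v^3 - 6*v^2 + 5*v - 4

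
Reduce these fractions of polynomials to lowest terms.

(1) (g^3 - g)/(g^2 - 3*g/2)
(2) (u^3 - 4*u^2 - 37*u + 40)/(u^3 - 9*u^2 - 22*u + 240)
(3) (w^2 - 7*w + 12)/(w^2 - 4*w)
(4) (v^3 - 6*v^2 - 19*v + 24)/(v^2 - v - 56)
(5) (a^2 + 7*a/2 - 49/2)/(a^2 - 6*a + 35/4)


(1) = (2*g^2 - 2)/(2*g - 3)
(2) = (u - 1)/(u - 6)
(3) = (w - 3)/w
(4) = (v^2 + 2*v - 3)/(v + 7)
(5) = (2*a + 14)/(2*a - 5)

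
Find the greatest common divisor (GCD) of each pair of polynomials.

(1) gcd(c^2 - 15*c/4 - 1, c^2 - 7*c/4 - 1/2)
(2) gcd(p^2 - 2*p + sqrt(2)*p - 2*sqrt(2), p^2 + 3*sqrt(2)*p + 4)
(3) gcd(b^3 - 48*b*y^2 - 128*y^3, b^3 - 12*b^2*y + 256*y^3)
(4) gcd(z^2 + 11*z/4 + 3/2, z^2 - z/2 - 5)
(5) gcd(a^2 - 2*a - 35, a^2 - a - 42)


(1) = c + 1/4
(2) = gcd((p - 2)*(p + sqrt(2)), (p + sqrt(2))*(p + 2*sqrt(2))) = p + sqrt(2)
(3) = -b^2 + 4*b*y + 32*y^2
(4) = gcd((z + 3/4)*(z + 2), (z - 5/2)*(z + 2)) = z + 2
(5) = gcd((a - 7)*(a + 5), (a - 7)*(a + 6)) = a - 7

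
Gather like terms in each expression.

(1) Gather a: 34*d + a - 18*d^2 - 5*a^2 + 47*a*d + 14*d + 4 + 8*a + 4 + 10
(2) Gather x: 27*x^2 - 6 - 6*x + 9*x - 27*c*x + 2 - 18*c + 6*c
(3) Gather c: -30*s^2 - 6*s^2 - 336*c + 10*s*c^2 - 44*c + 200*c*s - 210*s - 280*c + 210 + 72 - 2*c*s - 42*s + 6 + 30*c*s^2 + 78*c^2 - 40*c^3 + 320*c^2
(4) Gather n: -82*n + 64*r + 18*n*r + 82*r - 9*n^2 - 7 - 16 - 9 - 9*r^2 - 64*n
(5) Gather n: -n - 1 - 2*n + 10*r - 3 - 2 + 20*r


(1) = -5*a^2 + a*(47*d + 9) - 18*d^2 + 48*d + 18
(2) = -12*c + 27*x^2 + x*(3 - 27*c) - 4
(3) = -40*c^3 + c^2*(10*s + 398) + c*(30*s^2 + 198*s - 660) - 36*s^2 - 252*s + 288
(4) = -9*n^2 + n*(18*r - 146) - 9*r^2 + 146*r - 32
(5) = -3*n + 30*r - 6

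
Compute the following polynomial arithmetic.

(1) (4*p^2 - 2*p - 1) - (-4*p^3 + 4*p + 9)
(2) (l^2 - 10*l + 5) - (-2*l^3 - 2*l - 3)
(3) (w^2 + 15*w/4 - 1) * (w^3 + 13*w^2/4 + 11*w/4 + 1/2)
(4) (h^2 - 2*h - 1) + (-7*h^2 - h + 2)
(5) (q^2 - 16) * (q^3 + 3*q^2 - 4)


(1) = 4*p^3 + 4*p^2 - 6*p - 10
(2) = 2*l^3 + l^2 - 8*l + 8
(3) = w^5 + 7*w^4 + 223*w^3/16 + 121*w^2/16 - 7*w/8 - 1/2
(4) = -6*h^2 - 3*h + 1
(5) = q^5 + 3*q^4 - 16*q^3 - 52*q^2 + 64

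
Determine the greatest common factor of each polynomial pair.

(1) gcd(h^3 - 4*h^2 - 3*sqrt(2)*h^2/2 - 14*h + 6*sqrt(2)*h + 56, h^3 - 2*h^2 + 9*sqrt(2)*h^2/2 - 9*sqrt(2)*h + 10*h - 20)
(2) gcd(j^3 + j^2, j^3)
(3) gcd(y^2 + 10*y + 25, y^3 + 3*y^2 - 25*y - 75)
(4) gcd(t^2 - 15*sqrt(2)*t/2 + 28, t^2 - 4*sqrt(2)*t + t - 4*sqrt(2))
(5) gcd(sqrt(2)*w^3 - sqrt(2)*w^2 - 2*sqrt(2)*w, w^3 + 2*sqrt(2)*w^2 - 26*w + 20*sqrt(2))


(1) = gcd((h - 4)*(h - 7*sqrt(2)/2)*(h + 2*sqrt(2)), (h - 2)*(h + 2*sqrt(2))*(h + 5*sqrt(2)/2)) = h + 2*sqrt(2)
(2) = j^2
(3) = gcd((y + 5)^2, (y - 5)*(y + 3)*(y + 5)) = y + 5
(4) = t - 4*sqrt(2)
(5) = 1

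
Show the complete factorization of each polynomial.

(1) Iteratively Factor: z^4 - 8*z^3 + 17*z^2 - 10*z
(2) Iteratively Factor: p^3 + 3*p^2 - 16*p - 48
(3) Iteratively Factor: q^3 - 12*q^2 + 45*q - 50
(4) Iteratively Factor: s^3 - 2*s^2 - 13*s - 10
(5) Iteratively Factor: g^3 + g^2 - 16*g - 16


(1) = (z - 2)*(z^3 - 6*z^2 + 5*z) = (z - 2)*(z - 1)*(z^2 - 5*z) = z*(z - 2)*(z - 1)*(z - 5)
(2) = (p + 4)*(p^2 - p - 12) = (p - 4)*(p + 4)*(p + 3)
(3) = (q - 2)*(q^2 - 10*q + 25) = (q - 5)*(q - 2)*(q - 5)
(4) = (s + 2)*(s^2 - 4*s - 5) = (s + 1)*(s + 2)*(s - 5)
(5) = (g + 1)*(g^2 - 16) = (g - 4)*(g + 1)*(g + 4)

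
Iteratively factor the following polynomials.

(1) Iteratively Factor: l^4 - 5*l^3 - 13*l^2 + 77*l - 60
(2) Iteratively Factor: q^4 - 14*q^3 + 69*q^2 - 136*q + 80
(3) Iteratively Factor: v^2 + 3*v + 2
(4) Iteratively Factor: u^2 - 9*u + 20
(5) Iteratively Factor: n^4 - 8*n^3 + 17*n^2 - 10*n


(1) = (l - 5)*(l^3 - 13*l + 12) = (l - 5)*(l + 4)*(l^2 - 4*l + 3) = (l - 5)*(l - 1)*(l + 4)*(l - 3)
(2) = (q - 1)*(q^3 - 13*q^2 + 56*q - 80) = (q - 4)*(q - 1)*(q^2 - 9*q + 20) = (q - 5)*(q - 4)*(q - 1)*(q - 4)
(3) = (v + 2)*(v + 1)
(4) = (u - 5)*(u - 4)
(5) = (n)*(n^3 - 8*n^2 + 17*n - 10) = n*(n - 1)*(n^2 - 7*n + 10) = n*(n - 5)*(n - 1)*(n - 2)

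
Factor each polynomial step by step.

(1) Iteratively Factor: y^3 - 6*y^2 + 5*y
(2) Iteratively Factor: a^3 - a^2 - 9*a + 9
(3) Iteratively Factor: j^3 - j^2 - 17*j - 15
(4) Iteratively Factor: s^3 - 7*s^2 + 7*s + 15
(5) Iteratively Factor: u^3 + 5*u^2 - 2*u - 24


(1) = (y - 1)*(y^2 - 5*y) = y*(y - 1)*(y - 5)
(2) = (a - 1)*(a^2 - 9) = (a - 1)*(a + 3)*(a - 3)
(3) = (j - 5)*(j^2 + 4*j + 3) = (j - 5)*(j + 3)*(j + 1)
(4) = (s - 5)*(s^2 - 2*s - 3) = (s - 5)*(s - 3)*(s + 1)
(5) = (u - 2)*(u^2 + 7*u + 12) = (u - 2)*(u + 4)*(u + 3)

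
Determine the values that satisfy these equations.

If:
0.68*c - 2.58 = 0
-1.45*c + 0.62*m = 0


Then:
c = 3.79
m = 8.87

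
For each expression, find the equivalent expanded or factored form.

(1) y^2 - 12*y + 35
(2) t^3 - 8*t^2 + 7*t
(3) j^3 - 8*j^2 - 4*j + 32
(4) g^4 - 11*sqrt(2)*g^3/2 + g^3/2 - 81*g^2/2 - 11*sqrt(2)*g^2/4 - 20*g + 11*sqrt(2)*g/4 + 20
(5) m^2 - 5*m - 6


(1) = (y - 7)*(y - 5)
(2) = t*(t - 7)*(t - 1)
(3) = (j - 8)*(j - 2)*(j + 2)
(4) = (g - 1/2)*(g + 1)*(g - 8*sqrt(2))*(g + 5*sqrt(2)/2)
(5) = (m - 6)*(m + 1)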